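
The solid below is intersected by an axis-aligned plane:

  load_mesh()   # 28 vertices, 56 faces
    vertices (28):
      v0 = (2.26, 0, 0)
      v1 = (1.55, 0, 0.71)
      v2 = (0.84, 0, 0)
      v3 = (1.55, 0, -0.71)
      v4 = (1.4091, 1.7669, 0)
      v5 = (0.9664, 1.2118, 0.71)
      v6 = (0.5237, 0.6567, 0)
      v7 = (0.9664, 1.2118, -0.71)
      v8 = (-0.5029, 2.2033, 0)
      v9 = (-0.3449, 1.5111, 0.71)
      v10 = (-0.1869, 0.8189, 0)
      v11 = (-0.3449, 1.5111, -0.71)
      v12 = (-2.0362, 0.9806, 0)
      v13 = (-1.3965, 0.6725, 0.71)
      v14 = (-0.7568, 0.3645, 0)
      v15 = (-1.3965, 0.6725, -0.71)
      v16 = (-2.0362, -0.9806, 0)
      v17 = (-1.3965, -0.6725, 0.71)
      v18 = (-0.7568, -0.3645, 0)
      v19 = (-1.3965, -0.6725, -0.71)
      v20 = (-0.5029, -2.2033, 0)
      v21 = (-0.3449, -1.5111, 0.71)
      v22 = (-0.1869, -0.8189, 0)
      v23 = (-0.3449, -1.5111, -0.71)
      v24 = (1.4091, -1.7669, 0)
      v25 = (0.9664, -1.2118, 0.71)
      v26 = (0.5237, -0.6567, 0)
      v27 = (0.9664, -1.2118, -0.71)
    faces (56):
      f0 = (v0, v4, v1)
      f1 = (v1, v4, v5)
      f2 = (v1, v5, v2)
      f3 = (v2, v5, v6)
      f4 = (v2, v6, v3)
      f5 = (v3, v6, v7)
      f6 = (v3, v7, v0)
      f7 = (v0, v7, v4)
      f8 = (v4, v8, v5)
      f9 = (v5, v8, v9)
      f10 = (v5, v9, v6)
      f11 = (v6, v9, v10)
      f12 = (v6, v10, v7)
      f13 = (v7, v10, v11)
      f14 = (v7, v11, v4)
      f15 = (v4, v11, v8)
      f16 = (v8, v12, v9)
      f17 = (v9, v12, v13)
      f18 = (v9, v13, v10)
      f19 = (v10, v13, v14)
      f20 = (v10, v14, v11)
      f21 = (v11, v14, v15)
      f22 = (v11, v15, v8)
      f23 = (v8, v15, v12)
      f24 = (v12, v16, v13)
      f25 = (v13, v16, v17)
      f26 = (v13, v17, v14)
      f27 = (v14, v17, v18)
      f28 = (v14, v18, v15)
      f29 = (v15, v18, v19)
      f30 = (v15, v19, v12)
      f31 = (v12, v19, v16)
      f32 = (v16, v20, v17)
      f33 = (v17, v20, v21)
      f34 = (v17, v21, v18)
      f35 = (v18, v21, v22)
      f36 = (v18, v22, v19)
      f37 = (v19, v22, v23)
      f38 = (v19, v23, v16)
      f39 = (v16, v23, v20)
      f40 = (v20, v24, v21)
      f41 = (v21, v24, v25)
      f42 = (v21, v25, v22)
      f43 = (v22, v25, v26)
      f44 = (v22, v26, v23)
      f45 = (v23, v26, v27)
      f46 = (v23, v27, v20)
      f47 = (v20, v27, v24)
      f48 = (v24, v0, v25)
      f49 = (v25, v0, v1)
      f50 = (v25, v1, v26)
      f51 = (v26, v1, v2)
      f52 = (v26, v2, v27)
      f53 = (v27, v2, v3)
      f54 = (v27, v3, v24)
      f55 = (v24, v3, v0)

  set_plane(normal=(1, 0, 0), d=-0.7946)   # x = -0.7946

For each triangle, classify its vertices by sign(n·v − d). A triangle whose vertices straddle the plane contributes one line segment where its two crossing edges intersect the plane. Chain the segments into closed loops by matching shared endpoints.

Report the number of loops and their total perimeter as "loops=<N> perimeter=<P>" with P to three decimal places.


Straddling triangles (18 of 56):
  (v8,v12,v9) [+-+] → (-0.7946, 1.97069, 0)–(-0.7946, 1.37005, 0.521218)  len=0.7953
  (v9,v12,v13) [+--] → (-0.7946, 1.37005, 0.521218)–(-0.7946, 1.15249, 0.71)  len=0.2880
  (v9,v13,v10) [+-+] → (-0.7946, 1.15249, 0.71)–(-0.7946, 0.745349, 0.356702)  len=0.5391
  (v10,v13,v14) [+-+] → (-0.7946, 0.745349, 0.356702)–(-0.7946, 0.3827, 0.041954)  len=0.4802
  (v11,v14,v15) [++-] → (-0.7946, 0.3827, -0.041954)–(-0.7946, 1.15249, -0.71)  len=1.0192
  (v11,v15,v8) [+-+] → (-0.7946, 1.15249, -0.71)–(-0.7946, 1.7036, -0.231767)  len=0.7297
  (v8,v15,v12) [+--] → (-0.7946, 1.7036, -0.231767)–(-0.7946, 1.97069, 0)  len=0.3536
  (v13,v17,v14) [--+] → (-0.7946, 0.303223, 0.041954)–(-0.7946, 0.3827, 0.041954)  len=0.0795
  (v14,v17,v18) [+-+] → (-0.7946, 0.303223, 0.041954)–(-0.7946, -0.3827, 0.041954)  len=0.6859
  (v14,v18,v15) [++-] → (-0.7946, -0.303223, -0.041954)–(-0.7946, 0.3827, -0.041954)  len=0.6859
  (v15,v18,v19) [-+-] → (-0.7946, -0.303223, -0.041954)–(-0.7946, -0.3827, -0.041954)  len=0.0795
  (v16,v20,v17) [-+-] → (-0.7946, -1.97069, 0)–(-0.7946, -1.7036, 0.231767)  len=0.3536
  (v17,v20,v21) [-++] → (-0.7946, -1.7036, 0.231767)–(-0.7946, -1.15249, 0.71)  len=0.7297
  (v17,v21,v18) [-++] → (-0.7946, -1.15249, 0.71)–(-0.7946, -0.3827, 0.041954)  len=1.0192
  (v18,v22,v19) [++-] → (-0.7946, -0.745349, -0.356702)–(-0.7946, -0.3827, -0.041954)  len=0.4802
  (v19,v22,v23) [-++] → (-0.7946, -0.745349, -0.356702)–(-0.7946, -1.15249, -0.71)  len=0.5391
  (v19,v23,v16) [-+-] → (-0.7946, -1.15249, -0.71)–(-0.7946, -1.37005, -0.521218)  len=0.2880
  (v16,v23,v20) [-++] → (-0.7946, -1.37005, -0.521218)–(-0.7946, -1.97069, 0)  len=0.7953

Chained into 1 loop(s):
  loop 1: 18 segments, perimeter = 9.9410
Total perimeter = 9.941

loops=1 perimeter=9.941


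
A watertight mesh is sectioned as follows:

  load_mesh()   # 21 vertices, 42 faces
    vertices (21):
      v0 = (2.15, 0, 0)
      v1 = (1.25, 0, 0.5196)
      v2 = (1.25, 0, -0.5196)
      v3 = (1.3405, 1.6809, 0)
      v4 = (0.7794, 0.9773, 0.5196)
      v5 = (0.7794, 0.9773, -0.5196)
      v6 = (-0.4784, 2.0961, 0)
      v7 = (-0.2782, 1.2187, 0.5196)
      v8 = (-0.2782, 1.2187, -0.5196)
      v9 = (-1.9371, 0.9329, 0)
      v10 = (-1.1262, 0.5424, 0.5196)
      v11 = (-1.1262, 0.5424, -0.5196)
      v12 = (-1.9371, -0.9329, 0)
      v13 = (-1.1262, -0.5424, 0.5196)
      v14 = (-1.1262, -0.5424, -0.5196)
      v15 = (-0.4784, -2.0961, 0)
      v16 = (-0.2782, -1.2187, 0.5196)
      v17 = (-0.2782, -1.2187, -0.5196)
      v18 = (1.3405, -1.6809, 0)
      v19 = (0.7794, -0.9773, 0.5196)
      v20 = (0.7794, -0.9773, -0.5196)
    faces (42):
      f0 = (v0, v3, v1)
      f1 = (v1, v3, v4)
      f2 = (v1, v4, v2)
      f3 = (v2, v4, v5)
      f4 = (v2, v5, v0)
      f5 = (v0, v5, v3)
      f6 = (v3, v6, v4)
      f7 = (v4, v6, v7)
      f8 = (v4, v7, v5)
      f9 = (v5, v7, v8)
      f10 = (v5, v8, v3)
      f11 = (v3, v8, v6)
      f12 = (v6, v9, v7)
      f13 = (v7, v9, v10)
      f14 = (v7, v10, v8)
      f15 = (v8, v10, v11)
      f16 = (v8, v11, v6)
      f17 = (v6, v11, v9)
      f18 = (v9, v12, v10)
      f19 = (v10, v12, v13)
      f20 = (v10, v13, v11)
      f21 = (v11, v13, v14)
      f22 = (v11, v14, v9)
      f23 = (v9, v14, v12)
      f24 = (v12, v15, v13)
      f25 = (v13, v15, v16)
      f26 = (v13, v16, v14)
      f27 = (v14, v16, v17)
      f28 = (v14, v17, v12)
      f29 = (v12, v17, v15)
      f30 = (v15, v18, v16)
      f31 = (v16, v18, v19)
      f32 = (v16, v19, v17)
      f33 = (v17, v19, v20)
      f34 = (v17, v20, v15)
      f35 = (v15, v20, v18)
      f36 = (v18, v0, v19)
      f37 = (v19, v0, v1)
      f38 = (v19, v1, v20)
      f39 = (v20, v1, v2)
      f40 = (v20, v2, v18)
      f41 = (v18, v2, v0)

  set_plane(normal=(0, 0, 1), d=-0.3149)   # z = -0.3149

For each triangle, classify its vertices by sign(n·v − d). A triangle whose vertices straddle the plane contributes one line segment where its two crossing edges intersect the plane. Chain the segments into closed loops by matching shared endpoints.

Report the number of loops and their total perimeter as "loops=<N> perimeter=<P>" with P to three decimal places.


Straddling triangles (28 of 42):
  (v1,v4,v2) [++-] → (1.1573, 0.192507, -0.3149)–(1.25, 0, -0.3149)  len=0.2137
  (v2,v4,v5) [-+-] → (1.1573, 0.192507, -0.3149)–(0.7794, 0.9773, -0.3149)  len=0.8710
  (v2,v5,v0) [--+] → (1.31936, 0.592286, -0.3149)–(1.60456, 0, -0.3149)  len=0.6574
  (v0,v5,v3) [+-+] → (1.31936, 0.592286, -0.3149)–(1.00045, 1.25449, -0.3149)  len=0.7350
  (v4,v7,v5) [++-] → (0.571076, 1.02485, -0.3149)–(0.7794, 0.9773, -0.3149)  len=0.2137
  (v5,v7,v8) [-+-] → (0.571076, 1.02485, -0.3149)–(-0.2782, 1.2187, -0.3149)  len=0.8711
  (v5,v8,v3) [--+] → (0.359498, 1.40079, -0.3149)–(1.00045, 1.25449, -0.3149)  len=0.6574
  (v3,v8,v6) [+-+] → (0.359498, 1.40079, -0.3149)–(-0.35707, 1.56436, -0.3149)  len=0.7350
  (v7,v10,v8) [++-] → (-0.445238, 1.08548, -0.3149)–(-0.2782, 1.2187, -0.3149)  len=0.2137
  (v8,v10,v11) [-+-] → (-0.445238, 1.08548, -0.3149)–(-1.1262, 0.5424, -0.3149)  len=0.8710
  (v8,v11,v6) [--+] → (-0.870995, 1.15449, -0.3149)–(-0.35707, 1.56436, -0.3149)  len=0.6574
  (v6,v11,v9) [+-+] → (-0.870995, 1.15449, -0.3149)–(-1.44566, 0.69624, -0.3149)  len=0.7350
  (v10,v13,v11) [++-] → (-1.1262, 0.328718, -0.3149)–(-1.1262, 0.5424, -0.3149)  len=0.2137
  (v11,v13,v14) [-+-] → (-1.1262, 0.328718, -0.3149)–(-1.1262, -0.5424, -0.3149)  len=0.8711
  (v11,v14,v9) [--+] → (-1.44566, 0.0388046, -0.3149)–(-1.44566, 0.69624, -0.3149)  len=0.6574
  (v9,v14,v12) [+-+] → (-1.44566, 0.0388046, -0.3149)–(-1.44566, -0.69624, -0.3149)  len=0.7350
  (v13,v16,v14) [++-] → (-0.959162, -0.675617, -0.3149)–(-1.1262, -0.5424, -0.3149)  len=0.2137
  (v14,v16,v17) [-+-] → (-0.959162, -0.675617, -0.3149)–(-0.2782, -1.2187, -0.3149)  len=0.8710
  (v14,v17,v12) [--+] → (-0.931735, -1.10611, -0.3149)–(-1.44566, -0.69624, -0.3149)  len=0.6574
  (v12,v17,v15) [+-+] → (-0.931735, -1.10611, -0.3149)–(-0.35707, -1.56436, -0.3149)  len=0.7350
  (v16,v19,v17) [++-] → (-0.0698756, -1.17115, -0.3149)–(-0.2782, -1.2187, -0.3149)  len=0.2137
  (v17,v19,v20) [-+-] → (-0.0698756, -1.17115, -0.3149)–(0.7794, -0.9773, -0.3149)  len=0.8711
  (v17,v20,v15) [--+] → (0.283881, -1.41806, -0.3149)–(-0.35707, -1.56436, -0.3149)  len=0.6574
  (v15,v20,v18) [+-+] → (0.283881, -1.41806, -0.3149)–(1.00045, -1.25449, -0.3149)  len=0.7350
  (v19,v1,v20) [++-] → (0.872098, -0.784793, -0.3149)–(0.7794, -0.9773, -0.3149)  len=0.2137
  (v20,v1,v2) [-+-] → (0.872098, -0.784793, -0.3149)–(1.25, 0, -0.3149)  len=0.8710
  (v20,v2,v18) [--+] → (1.28565, -0.662202, -0.3149)–(1.00045, -1.25449, -0.3149)  len=0.6574
  (v18,v2,v0) [+-+] → (1.28565, -0.662202, -0.3149)–(1.60456, 0, -0.3149)  len=0.7350

Chained into 2 loop(s):
  loop 1: 14 segments, perimeter = 7.5931
  loop 2: 14 segments, perimeter = 9.7468
Total perimeter = 17.340

loops=2 perimeter=17.340


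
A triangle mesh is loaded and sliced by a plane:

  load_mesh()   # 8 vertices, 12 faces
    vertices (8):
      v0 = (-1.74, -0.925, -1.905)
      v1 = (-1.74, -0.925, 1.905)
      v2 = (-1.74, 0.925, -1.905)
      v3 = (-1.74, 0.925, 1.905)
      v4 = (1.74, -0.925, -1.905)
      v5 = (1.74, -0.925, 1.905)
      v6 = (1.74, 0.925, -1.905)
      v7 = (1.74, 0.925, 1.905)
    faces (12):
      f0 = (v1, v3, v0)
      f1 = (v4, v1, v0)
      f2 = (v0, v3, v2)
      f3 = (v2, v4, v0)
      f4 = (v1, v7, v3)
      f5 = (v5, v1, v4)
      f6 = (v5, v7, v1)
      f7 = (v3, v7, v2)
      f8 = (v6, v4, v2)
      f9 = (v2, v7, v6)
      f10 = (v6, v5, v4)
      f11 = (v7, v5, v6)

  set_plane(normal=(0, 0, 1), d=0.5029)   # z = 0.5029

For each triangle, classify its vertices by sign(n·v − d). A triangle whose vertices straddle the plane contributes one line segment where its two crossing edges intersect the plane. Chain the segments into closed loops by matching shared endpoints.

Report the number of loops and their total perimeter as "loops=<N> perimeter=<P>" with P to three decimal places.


loops=1 perimeter=10.660

Straddling triangles (8 of 12):
  (v1,v3,v0) [++-] → (-1.74, 0.24419, 0.5029)–(-1.74, -0.925, 0.5029)  len=1.1692
  (v4,v1,v0) [-+-] → (-0.459342, -0.925, 0.5029)–(-1.74, -0.925, 0.5029)  len=1.2807
  (v0,v3,v2) [-+-] → (-1.74, 0.24419, 0.5029)–(-1.74, 0.925, 0.5029)  len=0.6808
  (v5,v1,v4) [++-] → (-0.459342, -0.925, 0.5029)–(1.74, -0.925, 0.5029)  len=2.1993
  (v3,v7,v2) [++-] → (0.459342, 0.925, 0.5029)–(-1.74, 0.925, 0.5029)  len=2.1993
  (v2,v7,v6) [-+-] → (0.459342, 0.925, 0.5029)–(1.74, 0.925, 0.5029)  len=1.2807
  (v6,v5,v4) [-+-] → (1.74, -0.24419, 0.5029)–(1.74, -0.925, 0.5029)  len=0.6808
  (v7,v5,v6) [++-] → (1.74, -0.24419, 0.5029)–(1.74, 0.925, 0.5029)  len=1.1692

Chained into 1 loop(s):
  loop 1: 8 segments, perimeter = 10.6600
Total perimeter = 10.660


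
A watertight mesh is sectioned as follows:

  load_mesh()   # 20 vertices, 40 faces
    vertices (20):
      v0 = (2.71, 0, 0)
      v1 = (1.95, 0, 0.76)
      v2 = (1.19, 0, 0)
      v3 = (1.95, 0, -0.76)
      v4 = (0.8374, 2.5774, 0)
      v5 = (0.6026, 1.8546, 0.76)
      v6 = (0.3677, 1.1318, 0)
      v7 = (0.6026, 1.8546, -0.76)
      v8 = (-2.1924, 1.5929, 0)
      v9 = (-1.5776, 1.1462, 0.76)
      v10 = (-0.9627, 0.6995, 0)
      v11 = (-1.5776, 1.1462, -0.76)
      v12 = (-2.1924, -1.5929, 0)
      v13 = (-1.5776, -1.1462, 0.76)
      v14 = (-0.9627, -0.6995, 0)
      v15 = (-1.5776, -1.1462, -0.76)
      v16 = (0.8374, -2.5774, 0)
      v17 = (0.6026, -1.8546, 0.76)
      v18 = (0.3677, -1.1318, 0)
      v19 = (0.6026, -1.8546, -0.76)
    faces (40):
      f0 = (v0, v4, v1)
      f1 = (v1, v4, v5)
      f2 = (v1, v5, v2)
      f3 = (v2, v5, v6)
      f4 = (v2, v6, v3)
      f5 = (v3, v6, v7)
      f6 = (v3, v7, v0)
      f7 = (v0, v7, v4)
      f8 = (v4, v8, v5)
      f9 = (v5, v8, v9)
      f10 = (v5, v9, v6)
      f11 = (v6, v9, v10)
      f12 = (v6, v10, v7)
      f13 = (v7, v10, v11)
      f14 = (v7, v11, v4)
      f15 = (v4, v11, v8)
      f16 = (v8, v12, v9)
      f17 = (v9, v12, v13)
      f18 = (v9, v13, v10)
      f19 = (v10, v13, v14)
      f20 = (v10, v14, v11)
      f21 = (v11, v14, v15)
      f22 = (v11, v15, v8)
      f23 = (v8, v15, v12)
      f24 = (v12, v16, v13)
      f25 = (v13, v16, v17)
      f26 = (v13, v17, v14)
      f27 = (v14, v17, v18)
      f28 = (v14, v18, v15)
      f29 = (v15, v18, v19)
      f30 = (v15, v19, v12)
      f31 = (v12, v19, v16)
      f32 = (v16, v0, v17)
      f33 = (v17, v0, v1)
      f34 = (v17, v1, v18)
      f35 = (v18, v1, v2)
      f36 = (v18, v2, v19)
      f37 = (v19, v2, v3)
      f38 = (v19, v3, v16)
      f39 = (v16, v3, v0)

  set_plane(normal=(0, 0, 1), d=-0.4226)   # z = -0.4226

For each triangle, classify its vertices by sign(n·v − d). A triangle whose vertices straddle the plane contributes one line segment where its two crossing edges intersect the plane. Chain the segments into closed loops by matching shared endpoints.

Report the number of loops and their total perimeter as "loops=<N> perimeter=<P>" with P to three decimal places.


Straddling triangles (20 of 40):
  (v2,v6,v3) [++-] → (1.24754, 0.50246, -0.4226)–(1.6126, 0, -0.4226)  len=0.6211
  (v3,v6,v7) [-+-] → (1.24754, 0.50246, -0.4226)–(0.498317, 1.53371, -0.4226)  len=1.2747
  (v3,v7,v0) [--+] → (1.53817, 1.03126, -0.4226)–(2.2874, 0, -0.4226)  len=1.2747
  (v0,v7,v4) [+-+] → (1.53817, 1.03126, -0.4226)–(0.706839, 2.17549, -0.4226)  len=1.4143
  (v6,v10,v7) [++-] → (-0.0923108, 1.3418, -0.4226)–(0.498317, 1.53371, -0.4226)  len=0.6210
  (v7,v10,v11) [-+-] → (-0.0923108, 1.3418, -0.4226)–(-1.30462, 0.947889, -0.4226)  len=1.2747
  (v7,v11,v4) [--+] → (-0.505467, 1.78158, -0.4226)–(0.706839, 2.17549, -0.4226)  len=1.2747
  (v4,v11,v8) [+-+] → (-0.505467, 1.78158, -0.4226)–(-1.85054, 1.34451, -0.4226)  len=1.4143
  (v10,v14,v11) [++-] → (-1.30462, 0.326806, -0.4226)–(-1.30462, 0.947889, -0.4226)  len=0.6211
  (v11,v14,v15) [-+-] → (-1.30462, 0.326806, -0.4226)–(-1.30462, -0.947889, -0.4226)  len=1.2747
  (v11,v15,v8) [--+] → (-1.85054, 0.0698162, -0.4226)–(-1.85054, 1.34451, -0.4226)  len=1.2747
  (v8,v15,v12) [+-+] → (-1.85054, 0.0698162, -0.4226)–(-1.85054, -1.34451, -0.4226)  len=1.4143
  (v14,v18,v15) [++-] → (-0.713989, -1.13981, -0.4226)–(-1.30462, -0.947889, -0.4226)  len=0.6210
  (v15,v18,v19) [-+-] → (-0.713989, -1.13981, -0.4226)–(0.498317, -1.53371, -0.4226)  len=1.2747
  (v15,v19,v12) [--+] → (-0.638233, -1.73842, -0.4226)–(-1.85054, -1.34451, -0.4226)  len=1.2747
  (v12,v19,v16) [+-+] → (-0.638233, -1.73842, -0.4226)–(0.706839, -2.17549, -0.4226)  len=1.4143
  (v18,v2,v19) [++-] → (0.863375, -1.03126, -0.4226)–(0.498317, -1.53371, -0.4226)  len=0.6211
  (v19,v2,v3) [-+-] → (0.863375, -1.03126, -0.4226)–(1.6126, 0, -0.4226)  len=1.2747
  (v19,v3,v16) [--+] → (1.45606, -1.14423, -0.4226)–(0.706839, -2.17549, -0.4226)  len=1.2747
  (v16,v3,v0) [+-+] → (1.45606, -1.14423, -0.4226)–(2.2874, 0, -0.4226)  len=1.4143

Chained into 2 loop(s):
  loop 1: 10 segments, perimeter = 9.4787
  loop 2: 10 segments, perimeter = 13.4451
Total perimeter = 22.924

loops=2 perimeter=22.924


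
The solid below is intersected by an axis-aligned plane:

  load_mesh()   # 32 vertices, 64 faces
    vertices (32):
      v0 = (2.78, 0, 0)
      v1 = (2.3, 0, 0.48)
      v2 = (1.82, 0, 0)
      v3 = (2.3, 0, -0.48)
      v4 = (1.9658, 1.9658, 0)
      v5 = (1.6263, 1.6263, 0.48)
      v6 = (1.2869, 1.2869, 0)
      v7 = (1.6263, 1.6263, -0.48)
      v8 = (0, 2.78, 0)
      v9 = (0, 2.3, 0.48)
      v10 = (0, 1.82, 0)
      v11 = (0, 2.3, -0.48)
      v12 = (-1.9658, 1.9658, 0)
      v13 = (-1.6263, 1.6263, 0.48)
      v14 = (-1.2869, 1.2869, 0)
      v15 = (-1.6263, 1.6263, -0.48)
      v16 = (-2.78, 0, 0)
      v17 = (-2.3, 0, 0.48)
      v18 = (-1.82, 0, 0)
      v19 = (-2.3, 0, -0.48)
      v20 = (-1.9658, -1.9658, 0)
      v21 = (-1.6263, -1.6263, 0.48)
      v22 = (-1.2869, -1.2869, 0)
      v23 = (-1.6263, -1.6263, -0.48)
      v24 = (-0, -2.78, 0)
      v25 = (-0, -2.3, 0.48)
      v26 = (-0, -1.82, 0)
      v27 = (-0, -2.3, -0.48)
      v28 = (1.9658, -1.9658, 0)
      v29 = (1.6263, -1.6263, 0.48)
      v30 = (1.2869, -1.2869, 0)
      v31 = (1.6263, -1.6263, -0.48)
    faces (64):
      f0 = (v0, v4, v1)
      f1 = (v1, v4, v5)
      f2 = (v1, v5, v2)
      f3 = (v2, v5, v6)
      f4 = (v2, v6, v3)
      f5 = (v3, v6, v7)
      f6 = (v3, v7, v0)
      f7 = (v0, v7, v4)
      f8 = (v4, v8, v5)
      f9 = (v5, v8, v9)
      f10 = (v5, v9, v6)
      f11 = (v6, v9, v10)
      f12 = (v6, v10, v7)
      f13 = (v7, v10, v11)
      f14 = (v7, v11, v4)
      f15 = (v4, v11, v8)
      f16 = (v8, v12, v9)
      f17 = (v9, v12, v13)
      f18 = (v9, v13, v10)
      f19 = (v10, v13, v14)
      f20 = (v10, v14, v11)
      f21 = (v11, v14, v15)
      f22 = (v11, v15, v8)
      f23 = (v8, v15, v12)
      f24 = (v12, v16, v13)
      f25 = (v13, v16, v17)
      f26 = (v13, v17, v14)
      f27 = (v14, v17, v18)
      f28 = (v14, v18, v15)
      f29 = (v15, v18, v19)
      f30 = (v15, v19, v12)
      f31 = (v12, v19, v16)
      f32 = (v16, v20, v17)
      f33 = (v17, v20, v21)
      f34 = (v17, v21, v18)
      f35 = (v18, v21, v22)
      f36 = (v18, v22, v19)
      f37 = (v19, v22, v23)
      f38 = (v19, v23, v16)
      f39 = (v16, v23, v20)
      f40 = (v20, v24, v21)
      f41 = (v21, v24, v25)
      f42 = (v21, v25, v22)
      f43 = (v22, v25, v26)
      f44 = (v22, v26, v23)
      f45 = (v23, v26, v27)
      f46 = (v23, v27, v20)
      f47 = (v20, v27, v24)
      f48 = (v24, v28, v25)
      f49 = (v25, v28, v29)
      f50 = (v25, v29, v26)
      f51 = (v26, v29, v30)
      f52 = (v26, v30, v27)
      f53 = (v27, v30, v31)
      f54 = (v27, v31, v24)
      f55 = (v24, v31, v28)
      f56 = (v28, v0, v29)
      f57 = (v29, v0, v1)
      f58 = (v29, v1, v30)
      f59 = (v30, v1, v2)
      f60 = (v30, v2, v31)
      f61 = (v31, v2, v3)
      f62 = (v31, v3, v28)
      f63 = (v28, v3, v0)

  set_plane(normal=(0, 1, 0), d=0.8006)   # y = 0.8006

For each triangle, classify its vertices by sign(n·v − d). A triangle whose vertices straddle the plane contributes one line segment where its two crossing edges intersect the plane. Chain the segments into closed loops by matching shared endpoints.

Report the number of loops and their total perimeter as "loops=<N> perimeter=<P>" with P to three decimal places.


Straddling triangles (16 of 64):
  (v0,v4,v1) [-+-] → (2.44841, 0.8006, 0)–(2.16389, 0.8006, 0.284513)  len=0.4024
  (v1,v4,v5) [-++] → (2.16389, 0.8006, 0.284513)–(1.96835, 0.8006, 0.48)  len=0.2765
  (v1,v5,v2) [-+-] → (1.96835, 0.8006, 0.48)–(1.72464, 0.8006, 0.236296)  len=0.3446
  (v2,v5,v6) [-++] → (1.72464, 0.8006, 0.236296)–(1.48835, 0.8006, 0)  len=0.3342
  (v2,v6,v3) [-+-] → (1.48835, 0.8006, 0)–(1.66974, 0.8006, -0.181385)  len=0.2565
  (v3,v6,v7) [-++] → (1.66974, 0.8006, -0.181385)–(1.96835, 0.8006, -0.48)  len=0.4223
  (v3,v7,v0) [-+-] → (1.96835, 0.8006, -0.48)–(2.21205, 0.8006, -0.236296)  len=0.3446
  (v0,v7,v4) [-++] → (2.21205, 0.8006, -0.236296)–(2.44841, 0.8006, 0)  len=0.3342
  (v12,v16,v13) [+-+] → (-2.44841, 0.8006, 0)–(-2.21205, 0.8006, 0.236296)  len=0.3342
  (v13,v16,v17) [+--] → (-2.21205, 0.8006, 0.236296)–(-1.96835, 0.8006, 0.48)  len=0.3446
  (v13,v17,v14) [+-+] → (-1.96835, 0.8006, 0.48)–(-1.66974, 0.8006, 0.181385)  len=0.4223
  (v14,v17,v18) [+--] → (-1.66974, 0.8006, 0.181385)–(-1.48835, 0.8006, 0)  len=0.2565
  (v14,v18,v15) [+-+] → (-1.48835, 0.8006, 0)–(-1.72464, 0.8006, -0.236296)  len=0.3342
  (v15,v18,v19) [+--] → (-1.72464, 0.8006, -0.236296)–(-1.96835, 0.8006, -0.48)  len=0.3446
  (v15,v19,v12) [+-+] → (-1.96835, 0.8006, -0.48)–(-2.16389, 0.8006, -0.284513)  len=0.2765
  (v12,v19,v16) [+--] → (-2.16389, 0.8006, -0.284513)–(-2.44841, 0.8006, 0)  len=0.4024

Chained into 2 loop(s):
  loop 1: 8 segments, perimeter = 2.7154
  loop 2: 8 segments, perimeter = 2.7154
Total perimeter = 5.431

loops=2 perimeter=5.431


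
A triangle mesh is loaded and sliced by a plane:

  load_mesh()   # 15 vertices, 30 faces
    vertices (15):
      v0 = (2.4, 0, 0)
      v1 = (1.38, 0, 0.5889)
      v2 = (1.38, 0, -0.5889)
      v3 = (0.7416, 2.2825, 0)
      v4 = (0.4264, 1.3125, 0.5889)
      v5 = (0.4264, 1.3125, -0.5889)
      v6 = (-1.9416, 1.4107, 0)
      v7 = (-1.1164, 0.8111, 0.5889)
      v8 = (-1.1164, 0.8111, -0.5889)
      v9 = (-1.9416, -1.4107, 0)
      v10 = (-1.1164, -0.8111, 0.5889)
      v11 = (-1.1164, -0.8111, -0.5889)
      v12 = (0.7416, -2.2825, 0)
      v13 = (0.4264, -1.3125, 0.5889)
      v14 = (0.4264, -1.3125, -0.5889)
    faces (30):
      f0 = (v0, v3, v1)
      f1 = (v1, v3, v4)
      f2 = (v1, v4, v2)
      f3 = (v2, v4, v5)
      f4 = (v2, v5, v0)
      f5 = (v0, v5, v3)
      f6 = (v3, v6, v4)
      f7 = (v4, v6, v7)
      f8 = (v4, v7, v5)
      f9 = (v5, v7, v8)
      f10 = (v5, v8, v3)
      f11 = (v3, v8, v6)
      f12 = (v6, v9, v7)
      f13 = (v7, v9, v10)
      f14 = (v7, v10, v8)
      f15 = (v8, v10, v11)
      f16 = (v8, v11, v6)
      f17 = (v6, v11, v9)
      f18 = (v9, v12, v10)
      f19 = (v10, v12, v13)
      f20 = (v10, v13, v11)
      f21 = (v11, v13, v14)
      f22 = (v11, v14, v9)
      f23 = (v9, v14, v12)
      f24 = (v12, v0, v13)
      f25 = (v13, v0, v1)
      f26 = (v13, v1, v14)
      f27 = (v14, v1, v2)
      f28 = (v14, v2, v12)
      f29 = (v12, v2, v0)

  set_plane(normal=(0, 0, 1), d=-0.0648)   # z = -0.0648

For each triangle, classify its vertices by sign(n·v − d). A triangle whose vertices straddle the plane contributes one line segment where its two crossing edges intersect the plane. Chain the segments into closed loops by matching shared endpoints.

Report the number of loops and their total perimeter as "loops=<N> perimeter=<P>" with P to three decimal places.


loops=2 perimeter=21.558

Straddling triangles (20 of 30):
  (v1,v4,v2) [++-] → (0.955665, 0.584039, -0.0648)–(1.38, 0, -0.0648)  len=0.7219
  (v2,v4,v5) [-+-] → (0.955665, 0.584039, -0.0648)–(0.4264, 1.3125, -0.0648)  len=0.9004
  (v2,v5,v0) [--+] → (2.18283, 0.144422, -0.0648)–(2.28776, 0, -0.0648)  len=0.1785
  (v0,v5,v3) [+-+] → (2.18283, 0.144422, -0.0648)–(0.706917, 2.17577, -0.0648)  len=2.5109
  (v4,v7,v5) [++-] → (-0.260118, 1.08939, -0.0648)–(0.4264, 1.3125, -0.0648)  len=0.7219
  (v5,v7,v8) [-+-] → (-0.260118, 1.08939, -0.0648)–(-1.1164, 0.8111, -0.0648)  len=0.9004
  (v5,v8,v3) [--+] → (0.537154, 2.12059, -0.0648)–(0.706917, 2.17577, -0.0648)  len=0.1785
  (v3,v8,v6) [+-+] → (0.537154, 2.12059, -0.0648)–(-1.8508, 1.34472, -0.0648)  len=2.5108
  (v7,v10,v8) [++-] → (-1.1164, 0.0892499, -0.0648)–(-1.1164, 0.8111, -0.0648)  len=0.7219
  (v8,v10,v11) [-+-] → (-1.1164, 0.0892499, -0.0648)–(-1.1164, -0.8111, -0.0648)  len=0.9003
  (v8,v11,v6) [--+] → (-1.8508, 1.16622, -0.0648)–(-1.8508, 1.34472, -0.0648)  len=0.1785
  (v6,v11,v9) [+-+] → (-1.8508, 1.16622, -0.0648)–(-1.8508, -1.34472, -0.0648)  len=2.5109
  (v10,v13,v11) [++-] → (-0.429882, -1.03421, -0.0648)–(-1.1164, -0.8111, -0.0648)  len=0.7219
  (v11,v13,v14) [-+-] → (-0.429882, -1.03421, -0.0648)–(0.4264, -1.3125, -0.0648)  len=0.9004
  (v11,v14,v9) [--+] → (-1.68104, -1.39989, -0.0648)–(-1.8508, -1.34472, -0.0648)  len=0.1785
  (v9,v14,v12) [+-+] → (-1.68104, -1.39989, -0.0648)–(0.706917, -2.17577, -0.0648)  len=2.5108
  (v13,v1,v14) [++-] → (0.850735, -0.728461, -0.0648)–(0.4264, -1.3125, -0.0648)  len=0.7219
  (v14,v1,v2) [-+-] → (0.850735, -0.728461, -0.0648)–(1.38, 0, -0.0648)  len=0.9004
  (v14,v2,v12) [--+] → (0.811847, -2.03134, -0.0648)–(0.706917, -2.17577, -0.0648)  len=0.1785
  (v12,v2,v0) [+-+] → (0.811847, -2.03134, -0.0648)–(2.28776, 0, -0.0648)  len=2.5109

Chained into 2 loop(s):
  loop 1: 10 segments, perimeter = 8.1114
  loop 2: 10 segments, perimeter = 13.4470
Total perimeter = 21.558


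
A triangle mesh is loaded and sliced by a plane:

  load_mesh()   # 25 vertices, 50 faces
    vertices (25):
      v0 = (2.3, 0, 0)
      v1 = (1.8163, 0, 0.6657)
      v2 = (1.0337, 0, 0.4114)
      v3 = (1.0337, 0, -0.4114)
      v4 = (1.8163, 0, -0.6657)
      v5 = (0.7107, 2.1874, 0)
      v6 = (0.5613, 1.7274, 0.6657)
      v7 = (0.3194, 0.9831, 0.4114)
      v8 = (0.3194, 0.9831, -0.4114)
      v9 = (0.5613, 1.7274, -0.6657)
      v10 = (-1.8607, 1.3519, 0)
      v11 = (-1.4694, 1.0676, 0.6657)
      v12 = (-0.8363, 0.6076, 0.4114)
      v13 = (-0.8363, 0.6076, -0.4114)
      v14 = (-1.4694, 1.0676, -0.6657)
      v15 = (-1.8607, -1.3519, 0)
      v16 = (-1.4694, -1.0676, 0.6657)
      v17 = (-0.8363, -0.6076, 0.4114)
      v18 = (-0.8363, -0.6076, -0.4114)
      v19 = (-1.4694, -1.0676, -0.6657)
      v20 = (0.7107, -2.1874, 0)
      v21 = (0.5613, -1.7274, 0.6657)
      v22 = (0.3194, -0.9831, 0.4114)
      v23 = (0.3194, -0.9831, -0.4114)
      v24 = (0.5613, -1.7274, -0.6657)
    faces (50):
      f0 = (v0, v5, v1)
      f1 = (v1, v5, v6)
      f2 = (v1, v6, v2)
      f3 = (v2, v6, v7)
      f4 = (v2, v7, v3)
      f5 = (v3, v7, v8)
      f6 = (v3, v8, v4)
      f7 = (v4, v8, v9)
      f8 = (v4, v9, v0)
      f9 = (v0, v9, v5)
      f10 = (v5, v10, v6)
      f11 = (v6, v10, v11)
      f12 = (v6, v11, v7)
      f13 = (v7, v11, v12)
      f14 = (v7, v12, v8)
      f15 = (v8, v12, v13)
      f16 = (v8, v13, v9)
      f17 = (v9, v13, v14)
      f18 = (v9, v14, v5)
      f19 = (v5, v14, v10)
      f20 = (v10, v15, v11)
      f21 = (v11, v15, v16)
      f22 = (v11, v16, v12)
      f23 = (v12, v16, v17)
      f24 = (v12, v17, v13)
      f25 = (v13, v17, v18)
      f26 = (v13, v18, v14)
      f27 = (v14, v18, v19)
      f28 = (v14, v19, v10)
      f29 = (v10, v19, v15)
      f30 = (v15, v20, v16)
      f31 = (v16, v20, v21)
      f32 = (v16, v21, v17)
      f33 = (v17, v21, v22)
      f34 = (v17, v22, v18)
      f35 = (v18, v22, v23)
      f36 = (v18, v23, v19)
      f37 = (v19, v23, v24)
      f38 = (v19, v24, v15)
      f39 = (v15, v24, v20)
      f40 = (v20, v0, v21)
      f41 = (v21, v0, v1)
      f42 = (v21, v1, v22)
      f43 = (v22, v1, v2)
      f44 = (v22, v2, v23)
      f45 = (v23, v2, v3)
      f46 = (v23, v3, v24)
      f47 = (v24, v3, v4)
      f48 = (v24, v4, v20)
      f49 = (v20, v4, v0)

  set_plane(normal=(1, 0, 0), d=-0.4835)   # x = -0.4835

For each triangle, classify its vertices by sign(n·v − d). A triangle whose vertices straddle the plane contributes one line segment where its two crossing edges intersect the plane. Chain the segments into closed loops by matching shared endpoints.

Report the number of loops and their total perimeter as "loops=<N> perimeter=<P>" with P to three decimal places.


Straddling triangles (20 of 50):
  (v5,v10,v6) [+-+] → (-0.4835, 1.79938, 0)–(-0.4835, 1.56542, 0.378531)  len=0.4450
  (v6,v10,v11) [+--] → (-0.4835, 1.56542, 0.378531)–(-0.4835, 1.38793, 0.6657)  len=0.3376
  (v6,v11,v7) [+-+] → (-0.4835, 1.38793, 0.6657)–(-0.4835, 1.02103, 0.525542)  len=0.3928
  (v7,v11,v12) [+--] → (-0.4835, 1.02103, 0.525542)–(-0.4835, 0.722229, 0.4114)  len=0.3199
  (v7,v12,v8) [+-+] → (-0.4835, 0.722229, 0.4114)–(-0.4835, 0.722229, 0.160224)  len=0.2512
  (v8,v12,v13) [+--] → (-0.4835, 0.722229, 0.160224)–(-0.4835, 0.722229, -0.4114)  len=0.5716
  (v8,v13,v9) [+-+] → (-0.4835, 0.722229, -0.4114)–(-0.4835, 0.890274, -0.475594)  len=0.1799
  (v9,v13,v14) [+--] → (-0.4835, 0.890274, -0.475594)–(-0.4835, 1.38793, -0.6657)  len=0.5327
  (v9,v14,v5) [+-+] → (-0.4835, 1.38793, -0.6657)–(-0.4835, 1.574, -0.364653)  len=0.3539
  (v5,v14,v10) [+--] → (-0.4835, 1.574, -0.364653)–(-0.4835, 1.79938, 0)  len=0.4287
  (v15,v20,v16) [-+-] → (-0.4835, -1.79938, 0)–(-0.4835, -1.574, 0.364653)  len=0.4287
  (v16,v20,v21) [-++] → (-0.4835, -1.574, 0.364653)–(-0.4835, -1.38793, 0.6657)  len=0.3539
  (v16,v21,v17) [-+-] → (-0.4835, -1.38793, 0.6657)–(-0.4835, -0.890274, 0.475594)  len=0.5327
  (v17,v21,v22) [-++] → (-0.4835, -0.890274, 0.475594)–(-0.4835, -0.722229, 0.4114)  len=0.1799
  (v17,v22,v18) [-+-] → (-0.4835, -0.722229, 0.4114)–(-0.4835, -0.722229, -0.160224)  len=0.5716
  (v18,v22,v23) [-++] → (-0.4835, -0.722229, -0.160224)–(-0.4835, -0.722229, -0.4114)  len=0.2512
  (v18,v23,v19) [-+-] → (-0.4835, -0.722229, -0.4114)–(-0.4835, -1.02103, -0.525542)  len=0.3199
  (v19,v23,v24) [-++] → (-0.4835, -1.02103, -0.525542)–(-0.4835, -1.38793, -0.6657)  len=0.3928
  (v19,v24,v15) [-+-] → (-0.4835, -1.38793, -0.6657)–(-0.4835, -1.56542, -0.378531)  len=0.3376
  (v15,v24,v20) [-++] → (-0.4835, -1.56542, -0.378531)–(-0.4835, -1.79938, 0)  len=0.4450

Chained into 2 loop(s):
  loop 1: 10 segments, perimeter = 3.8132
  loop 2: 10 segments, perimeter = 3.8132
Total perimeter = 7.626

loops=2 perimeter=7.626


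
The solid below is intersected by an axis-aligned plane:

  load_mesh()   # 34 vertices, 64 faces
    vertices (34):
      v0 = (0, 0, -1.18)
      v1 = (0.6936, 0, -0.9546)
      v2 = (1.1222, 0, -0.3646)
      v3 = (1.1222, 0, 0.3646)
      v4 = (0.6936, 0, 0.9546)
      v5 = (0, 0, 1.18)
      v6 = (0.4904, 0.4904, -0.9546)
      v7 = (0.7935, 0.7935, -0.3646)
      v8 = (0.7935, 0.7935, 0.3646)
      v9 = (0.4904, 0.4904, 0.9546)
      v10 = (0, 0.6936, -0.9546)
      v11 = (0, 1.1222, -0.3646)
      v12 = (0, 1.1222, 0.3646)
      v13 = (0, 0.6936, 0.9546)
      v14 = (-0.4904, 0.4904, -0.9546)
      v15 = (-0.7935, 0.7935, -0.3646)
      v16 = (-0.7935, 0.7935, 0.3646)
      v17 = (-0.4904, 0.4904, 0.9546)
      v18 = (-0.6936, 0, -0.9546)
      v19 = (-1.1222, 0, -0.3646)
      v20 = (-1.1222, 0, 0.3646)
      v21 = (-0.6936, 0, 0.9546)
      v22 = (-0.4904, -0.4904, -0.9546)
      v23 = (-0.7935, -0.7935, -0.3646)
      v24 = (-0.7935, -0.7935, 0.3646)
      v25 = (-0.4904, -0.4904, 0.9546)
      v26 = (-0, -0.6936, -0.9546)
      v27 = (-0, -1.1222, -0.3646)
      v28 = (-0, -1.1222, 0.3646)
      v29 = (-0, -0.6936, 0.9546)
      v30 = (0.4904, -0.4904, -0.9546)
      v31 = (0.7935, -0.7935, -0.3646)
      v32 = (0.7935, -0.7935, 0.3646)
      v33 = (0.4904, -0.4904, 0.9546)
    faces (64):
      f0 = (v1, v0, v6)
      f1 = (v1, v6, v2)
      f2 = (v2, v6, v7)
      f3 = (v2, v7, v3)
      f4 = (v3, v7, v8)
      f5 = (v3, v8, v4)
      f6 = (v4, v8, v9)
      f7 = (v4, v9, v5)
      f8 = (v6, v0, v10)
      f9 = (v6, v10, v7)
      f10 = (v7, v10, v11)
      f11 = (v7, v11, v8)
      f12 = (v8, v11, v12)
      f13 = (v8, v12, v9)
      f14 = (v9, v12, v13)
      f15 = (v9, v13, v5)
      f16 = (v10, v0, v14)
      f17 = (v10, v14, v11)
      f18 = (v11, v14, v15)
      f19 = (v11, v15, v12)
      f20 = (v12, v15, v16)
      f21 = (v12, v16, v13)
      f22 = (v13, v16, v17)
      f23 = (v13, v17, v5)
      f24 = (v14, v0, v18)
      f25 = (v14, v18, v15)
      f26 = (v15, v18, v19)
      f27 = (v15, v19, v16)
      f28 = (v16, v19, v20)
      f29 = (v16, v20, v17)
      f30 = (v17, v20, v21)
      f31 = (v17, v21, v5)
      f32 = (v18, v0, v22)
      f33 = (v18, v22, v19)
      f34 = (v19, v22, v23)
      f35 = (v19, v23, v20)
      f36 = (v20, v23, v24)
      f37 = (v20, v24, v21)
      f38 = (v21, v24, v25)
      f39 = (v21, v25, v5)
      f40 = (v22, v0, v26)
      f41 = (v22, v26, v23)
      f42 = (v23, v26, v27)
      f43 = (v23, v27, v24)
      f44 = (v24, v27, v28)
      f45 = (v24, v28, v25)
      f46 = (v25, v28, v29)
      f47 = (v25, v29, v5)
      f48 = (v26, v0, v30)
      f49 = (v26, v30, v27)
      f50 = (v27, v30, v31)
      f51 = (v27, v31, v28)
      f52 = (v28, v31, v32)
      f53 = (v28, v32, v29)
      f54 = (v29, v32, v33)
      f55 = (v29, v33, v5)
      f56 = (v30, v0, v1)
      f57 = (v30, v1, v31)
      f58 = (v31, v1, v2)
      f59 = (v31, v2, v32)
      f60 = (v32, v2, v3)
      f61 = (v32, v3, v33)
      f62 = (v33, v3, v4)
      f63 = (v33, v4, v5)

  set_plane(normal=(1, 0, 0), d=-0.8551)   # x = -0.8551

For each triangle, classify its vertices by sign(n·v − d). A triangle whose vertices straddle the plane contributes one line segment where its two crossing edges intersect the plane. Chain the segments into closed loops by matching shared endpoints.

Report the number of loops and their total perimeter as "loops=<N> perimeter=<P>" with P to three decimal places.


loops=1 perimeter=4.427

Straddling triangles (10 of 64):
  (v15,v18,v19) [++-] → (-0.8551, 0, -0.732283)–(-0.8551, 0.644794, -0.3646)  len=0.7423
  (v15,v19,v16) [+-+] → (-0.8551, 0.644794, -0.3646)–(-0.8551, 0.644794, 0.227944)  len=0.5925
  (v16,v19,v20) [+--] → (-0.8551, 0.644794, 0.227944)–(-0.8551, 0.644794, 0.3646)  len=0.1367
  (v16,v20,v17) [+-+] → (-0.8551, 0.644794, 0.3646)–(-0.8551, 0.207322, 0.614029)  len=0.5036
  (v17,v20,v21) [+-+] → (-0.8551, 0.207322, 0.614029)–(-0.8551, 0, 0.732283)  len=0.2387
  (v18,v22,v19) [++-] → (-0.8551, -0.207322, -0.614029)–(-0.8551, 0, -0.732283)  len=0.2387
  (v19,v22,v23) [-++] → (-0.8551, -0.207322, -0.614029)–(-0.8551, -0.644794, -0.3646)  len=0.5036
  (v19,v23,v20) [-+-] → (-0.8551, -0.644794, -0.3646)–(-0.8551, -0.644794, -0.227944)  len=0.1367
  (v20,v23,v24) [-++] → (-0.8551, -0.644794, -0.227944)–(-0.8551, -0.644794, 0.3646)  len=0.5925
  (v20,v24,v21) [-++] → (-0.8551, -0.644794, 0.3646)–(-0.8551, 0, 0.732283)  len=0.7423

Chained into 1 loop(s):
  loop 1: 10 segments, perimeter = 4.4274
Total perimeter = 4.427


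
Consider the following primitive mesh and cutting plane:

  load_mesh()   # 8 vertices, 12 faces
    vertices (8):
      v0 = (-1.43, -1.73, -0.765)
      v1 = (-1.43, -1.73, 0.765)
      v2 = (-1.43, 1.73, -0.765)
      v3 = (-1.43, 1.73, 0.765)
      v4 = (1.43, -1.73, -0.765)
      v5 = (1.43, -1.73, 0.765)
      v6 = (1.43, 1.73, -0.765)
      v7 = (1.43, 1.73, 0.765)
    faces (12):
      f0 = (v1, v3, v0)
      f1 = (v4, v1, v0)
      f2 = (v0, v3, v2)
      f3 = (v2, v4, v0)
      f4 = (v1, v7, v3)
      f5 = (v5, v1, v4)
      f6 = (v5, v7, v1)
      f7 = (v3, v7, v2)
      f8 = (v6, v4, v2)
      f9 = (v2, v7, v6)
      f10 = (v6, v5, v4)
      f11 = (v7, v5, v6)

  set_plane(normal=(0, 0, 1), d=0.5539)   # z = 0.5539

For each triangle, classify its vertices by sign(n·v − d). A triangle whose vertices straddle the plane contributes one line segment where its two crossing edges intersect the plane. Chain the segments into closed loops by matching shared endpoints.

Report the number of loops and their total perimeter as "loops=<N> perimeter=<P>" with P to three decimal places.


Straddling triangles (8 of 12):
  (v1,v3,v0) [++-] → (-1.43, 1.25261, 0.5539)–(-1.43, -1.73, 0.5539)  len=2.9826
  (v4,v1,v0) [-+-] → (-1.03539, -1.73, 0.5539)–(-1.43, -1.73, 0.5539)  len=0.3946
  (v0,v3,v2) [-+-] → (-1.43, 1.25261, 0.5539)–(-1.43, 1.73, 0.5539)  len=0.4774
  (v5,v1,v4) [++-] → (-1.03539, -1.73, 0.5539)–(1.43, -1.73, 0.5539)  len=2.4654
  (v3,v7,v2) [++-] → (1.03539, 1.73, 0.5539)–(-1.43, 1.73, 0.5539)  len=2.4654
  (v2,v7,v6) [-+-] → (1.03539, 1.73, 0.5539)–(1.43, 1.73, 0.5539)  len=0.3946
  (v6,v5,v4) [-+-] → (1.43, -1.25261, 0.5539)–(1.43, -1.73, 0.5539)  len=0.4774
  (v7,v5,v6) [++-] → (1.43, -1.25261, 0.5539)–(1.43, 1.73, 0.5539)  len=2.9826

Chained into 1 loop(s):
  loop 1: 8 segments, perimeter = 12.6400
Total perimeter = 12.640

loops=1 perimeter=12.640


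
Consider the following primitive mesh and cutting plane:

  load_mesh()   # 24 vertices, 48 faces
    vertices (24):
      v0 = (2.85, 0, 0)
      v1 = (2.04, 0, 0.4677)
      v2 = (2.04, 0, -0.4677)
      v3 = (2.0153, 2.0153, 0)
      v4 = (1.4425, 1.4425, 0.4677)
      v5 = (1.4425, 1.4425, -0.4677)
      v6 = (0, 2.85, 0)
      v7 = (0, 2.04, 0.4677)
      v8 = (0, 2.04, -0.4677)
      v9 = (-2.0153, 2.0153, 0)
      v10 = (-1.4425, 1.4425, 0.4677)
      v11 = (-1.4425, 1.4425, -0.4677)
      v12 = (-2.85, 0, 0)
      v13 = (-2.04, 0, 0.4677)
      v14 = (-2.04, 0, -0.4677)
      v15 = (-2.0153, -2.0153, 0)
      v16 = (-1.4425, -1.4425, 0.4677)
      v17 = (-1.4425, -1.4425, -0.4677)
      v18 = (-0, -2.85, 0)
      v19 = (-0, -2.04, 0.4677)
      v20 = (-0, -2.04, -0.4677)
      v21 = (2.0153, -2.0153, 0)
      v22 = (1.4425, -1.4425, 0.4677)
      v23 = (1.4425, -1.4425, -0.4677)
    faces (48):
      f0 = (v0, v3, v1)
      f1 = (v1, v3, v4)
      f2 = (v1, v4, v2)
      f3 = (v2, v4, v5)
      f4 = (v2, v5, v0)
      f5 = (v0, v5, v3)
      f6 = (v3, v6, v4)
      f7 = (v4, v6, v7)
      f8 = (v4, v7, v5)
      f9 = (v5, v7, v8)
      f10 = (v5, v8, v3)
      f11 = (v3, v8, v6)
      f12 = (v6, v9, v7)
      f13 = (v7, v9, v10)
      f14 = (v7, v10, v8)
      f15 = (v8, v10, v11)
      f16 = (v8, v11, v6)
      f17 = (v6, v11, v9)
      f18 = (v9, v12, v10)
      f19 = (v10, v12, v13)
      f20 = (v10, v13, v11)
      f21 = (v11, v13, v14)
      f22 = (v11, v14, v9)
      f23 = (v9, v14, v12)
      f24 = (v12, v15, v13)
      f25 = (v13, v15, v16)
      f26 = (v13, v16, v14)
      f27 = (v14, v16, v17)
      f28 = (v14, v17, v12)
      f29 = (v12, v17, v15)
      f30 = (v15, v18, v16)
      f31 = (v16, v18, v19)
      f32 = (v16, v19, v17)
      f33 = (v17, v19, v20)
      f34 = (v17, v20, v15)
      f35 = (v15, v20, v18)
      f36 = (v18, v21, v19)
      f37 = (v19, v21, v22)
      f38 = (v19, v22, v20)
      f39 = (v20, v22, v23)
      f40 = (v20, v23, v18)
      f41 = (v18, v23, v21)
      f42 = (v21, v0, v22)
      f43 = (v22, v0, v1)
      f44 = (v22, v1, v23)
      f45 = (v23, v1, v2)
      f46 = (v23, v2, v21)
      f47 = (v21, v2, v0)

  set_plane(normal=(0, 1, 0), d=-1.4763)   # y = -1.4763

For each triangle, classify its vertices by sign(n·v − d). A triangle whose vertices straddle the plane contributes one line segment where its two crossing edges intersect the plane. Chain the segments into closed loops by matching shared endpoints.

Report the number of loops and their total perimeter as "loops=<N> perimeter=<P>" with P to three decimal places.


Straddling triangles (16 of 48):
  (v12,v15,v13) [+-+] → (-2.23854, -1.4763, 0)–(-2.02191, -1.4763, 0.125088)  len=0.2502
  (v13,v15,v16) [+-+] → (-2.02191, -1.4763, 0.125088)–(-1.4763, -1.4763, 0.440102)  len=0.6300
  (v12,v17,v15) [++-] → (-1.4763, -1.4763, -0.440102)–(-2.23854, -1.4763, 0)  len=0.8802
  (v15,v18,v16) [--+] → (-1.40786, -1.4763, 0.456469)–(-1.4763, -1.4763, 0.440102)  len=0.0704
  (v16,v18,v19) [+--] → (-1.40786, -1.4763, 0.456469)–(-1.3609, -1.4763, 0.4677)  len=0.0483
  (v16,v19,v17) [+-+] → (-1.3609, -1.4763, 0.4677)–(-1.3609, -1.4763, -0.414785)  len=0.8825
  (v17,v19,v20) [+--] → (-1.3609, -1.4763, -0.414785)–(-1.3609, -1.4763, -0.4677)  len=0.0529
  (v17,v20,v15) [+--] → (-1.3609, -1.4763, -0.4677)–(-1.4763, -1.4763, -0.440102)  len=0.1187
  (v19,v21,v22) [--+] → (1.4763, -1.4763, 0.440102)–(1.3609, -1.4763, 0.4677)  len=0.1187
  (v19,v22,v20) [-+-] → (1.3609, -1.4763, 0.4677)–(1.3609, -1.4763, 0.414785)  len=0.0529
  (v20,v22,v23) [-++] → (1.3609, -1.4763, 0.414785)–(1.3609, -1.4763, -0.4677)  len=0.8825
  (v20,v23,v18) [-+-] → (1.3609, -1.4763, -0.4677)–(1.40786, -1.4763, -0.456469)  len=0.0483
  (v18,v23,v21) [-+-] → (1.40786, -1.4763, -0.456469)–(1.4763, -1.4763, -0.440102)  len=0.0704
  (v21,v0,v22) [-++] → (2.23854, -1.4763, 0)–(1.4763, -1.4763, 0.440102)  len=0.8802
  (v23,v2,v21) [++-] → (2.02191, -1.4763, -0.125088)–(1.4763, -1.4763, -0.440102)  len=0.6300
  (v21,v2,v0) [-++] → (2.02191, -1.4763, -0.125088)–(2.23854, -1.4763, 0)  len=0.2502

Chained into 2 loop(s):
  loop 1: 8 segments, perimeter = 2.9331
  loop 2: 8 segments, perimeter = 2.9331
Total perimeter = 5.866

loops=2 perimeter=5.866
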